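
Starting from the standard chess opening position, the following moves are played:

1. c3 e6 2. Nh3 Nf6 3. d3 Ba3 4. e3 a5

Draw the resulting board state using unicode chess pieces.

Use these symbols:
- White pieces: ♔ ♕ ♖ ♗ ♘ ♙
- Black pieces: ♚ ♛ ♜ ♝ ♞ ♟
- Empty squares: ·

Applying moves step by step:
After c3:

♜ ♞ ♝ ♛ ♚ ♝ ♞ ♜
♟ ♟ ♟ ♟ ♟ ♟ ♟ ♟
· · · · · · · ·
· · · · · · · ·
· · · · · · · ·
· · ♙ · · · · ·
♙ ♙ · ♙ ♙ ♙ ♙ ♙
♖ ♘ ♗ ♕ ♔ ♗ ♘ ♖


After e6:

♜ ♞ ♝ ♛ ♚ ♝ ♞ ♜
♟ ♟ ♟ ♟ · ♟ ♟ ♟
· · · · ♟ · · ·
· · · · · · · ·
· · · · · · · ·
· · ♙ · · · · ·
♙ ♙ · ♙ ♙ ♙ ♙ ♙
♖ ♘ ♗ ♕ ♔ ♗ ♘ ♖


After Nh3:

♜ ♞ ♝ ♛ ♚ ♝ ♞ ♜
♟ ♟ ♟ ♟ · ♟ ♟ ♟
· · · · ♟ · · ·
· · · · · · · ·
· · · · · · · ·
· · ♙ · · · · ♘
♙ ♙ · ♙ ♙ ♙ ♙ ♙
♖ ♘ ♗ ♕ ♔ ♗ · ♖


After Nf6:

♜ ♞ ♝ ♛ ♚ ♝ · ♜
♟ ♟ ♟ ♟ · ♟ ♟ ♟
· · · · ♟ ♞ · ·
· · · · · · · ·
· · · · · · · ·
· · ♙ · · · · ♘
♙ ♙ · ♙ ♙ ♙ ♙ ♙
♖ ♘ ♗ ♕ ♔ ♗ · ♖


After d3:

♜ ♞ ♝ ♛ ♚ ♝ · ♜
♟ ♟ ♟ ♟ · ♟ ♟ ♟
· · · · ♟ ♞ · ·
· · · · · · · ·
· · · · · · · ·
· · ♙ ♙ · · · ♘
♙ ♙ · · ♙ ♙ ♙ ♙
♖ ♘ ♗ ♕ ♔ ♗ · ♖


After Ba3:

♜ ♞ ♝ ♛ ♚ · · ♜
♟ ♟ ♟ ♟ · ♟ ♟ ♟
· · · · ♟ ♞ · ·
· · · · · · · ·
· · · · · · · ·
♝ · ♙ ♙ · · · ♘
♙ ♙ · · ♙ ♙ ♙ ♙
♖ ♘ ♗ ♕ ♔ ♗ · ♖


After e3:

♜ ♞ ♝ ♛ ♚ · · ♜
♟ ♟ ♟ ♟ · ♟ ♟ ♟
· · · · ♟ ♞ · ·
· · · · · · · ·
· · · · · · · ·
♝ · ♙ ♙ ♙ · · ♘
♙ ♙ · · · ♙ ♙ ♙
♖ ♘ ♗ ♕ ♔ ♗ · ♖


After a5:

♜ ♞ ♝ ♛ ♚ · · ♜
· ♟ ♟ ♟ · ♟ ♟ ♟
· · · · ♟ ♞ · ·
♟ · · · · · · ·
· · · · · · · ·
♝ · ♙ ♙ ♙ · · ♘
♙ ♙ · · · ♙ ♙ ♙
♖ ♘ ♗ ♕ ♔ ♗ · ♖



  a b c d e f g h
  ─────────────────
8│♜ ♞ ♝ ♛ ♚ · · ♜│8
7│· ♟ ♟ ♟ · ♟ ♟ ♟│7
6│· · · · ♟ ♞ · ·│6
5│♟ · · · · · · ·│5
4│· · · · · · · ·│4
3│♝ · ♙ ♙ ♙ · · ♘│3
2│♙ ♙ · · · ♙ ♙ ♙│2
1│♖ ♘ ♗ ♕ ♔ ♗ · ♖│1
  ─────────────────
  a b c d e f g h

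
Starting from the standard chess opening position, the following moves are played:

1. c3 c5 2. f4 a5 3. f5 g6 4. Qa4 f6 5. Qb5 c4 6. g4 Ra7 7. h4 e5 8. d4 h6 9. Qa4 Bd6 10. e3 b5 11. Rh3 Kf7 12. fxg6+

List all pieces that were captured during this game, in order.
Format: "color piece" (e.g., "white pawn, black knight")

Tracking captures:
  fxg6+: captured black pawn

black pawn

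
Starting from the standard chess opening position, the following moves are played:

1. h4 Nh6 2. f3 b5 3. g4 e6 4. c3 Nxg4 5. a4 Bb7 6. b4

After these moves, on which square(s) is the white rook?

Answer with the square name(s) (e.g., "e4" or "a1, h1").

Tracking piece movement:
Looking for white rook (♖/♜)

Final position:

  a b c d e f g h
  ─────────────────
8│♜ ♞ · ♛ ♚ ♝ · ♜│8
7│♟ ♝ ♟ ♟ · ♟ ♟ ♟│7
6│· · · · ♟ · · ·│6
5│· ♟ · · · · · ·│5
4│♙ ♙ · · · · ♞ ♙│4
3│· · ♙ · · ♙ · ·│3
2│· · · ♙ ♙ · · ·│2
1│♖ ♘ ♗ ♕ ♔ ♗ ♘ ♖│1
  ─────────────────
  a b c d e f g h


a1, h1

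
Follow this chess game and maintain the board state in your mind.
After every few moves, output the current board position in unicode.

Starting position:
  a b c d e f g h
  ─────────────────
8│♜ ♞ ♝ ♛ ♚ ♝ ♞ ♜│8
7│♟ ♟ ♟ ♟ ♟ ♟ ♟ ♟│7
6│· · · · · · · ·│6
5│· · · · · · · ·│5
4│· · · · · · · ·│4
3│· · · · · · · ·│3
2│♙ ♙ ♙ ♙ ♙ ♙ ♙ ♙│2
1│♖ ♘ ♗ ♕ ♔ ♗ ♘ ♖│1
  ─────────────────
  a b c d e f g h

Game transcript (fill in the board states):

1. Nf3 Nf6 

  a b c d e f g h
  ─────────────────
8│♜ ♞ ♝ ♛ ♚ ♝ · ♜│8
7│♟ ♟ ♟ ♟ ♟ ♟ ♟ ♟│7
6│· · · · · ♞ · ·│6
5│· · · · · · · ·│5
4│· · · · · · · ·│4
3│· · · · · ♘ · ·│3
2│♙ ♙ ♙ ♙ ♙ ♙ ♙ ♙│2
1│♖ ♘ ♗ ♕ ♔ ♗ · ♖│1
  ─────────────────
  a b c d e f g h

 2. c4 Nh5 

  a b c d e f g h
  ─────────────────
8│♜ ♞ ♝ ♛ ♚ ♝ · ♜│8
7│♟ ♟ ♟ ♟ ♟ ♟ ♟ ♟│7
6│· · · · · · · ·│6
5│· · · · · · · ♞│5
4│· · ♙ · · · · ·│4
3│· · · · · ♘ · ·│3
2│♙ ♙ · ♙ ♙ ♙ ♙ ♙│2
1│♖ ♘ ♗ ♕ ♔ ♗ · ♖│1
  ─────────────────
  a b c d e f g h

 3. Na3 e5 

  a b c d e f g h
  ─────────────────
8│♜ ♞ ♝ ♛ ♚ ♝ · ♜│8
7│♟ ♟ ♟ ♟ · ♟ ♟ ♟│7
6│· · · · · · · ·│6
5│· · · · ♟ · · ♞│5
4│· · ♙ · · · · ·│4
3│♘ · · · · ♘ · ·│3
2│♙ ♙ · ♙ ♙ ♙ ♙ ♙│2
1│♖ · ♗ ♕ ♔ ♗ · ♖│1
  ─────────────────
  a b c d e f g h

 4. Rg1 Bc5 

  a b c d e f g h
  ─────────────────
8│♜ ♞ ♝ ♛ ♚ · · ♜│8
7│♟ ♟ ♟ ♟ · ♟ ♟ ♟│7
6│· · · · · · · ·│6
5│· · ♝ · ♟ · · ♞│5
4│· · ♙ · · · · ·│4
3│♘ · · · · ♘ · ·│3
2│♙ ♙ · ♙ ♙ ♙ ♙ ♙│2
1│♖ · ♗ ♕ ♔ ♗ ♖ ·│1
  ─────────────────
  a b c d e f g h

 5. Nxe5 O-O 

  a b c d e f g h
  ─────────────────
8│♜ ♞ ♝ ♛ · ♜ ♚ ·│8
7│♟ ♟ ♟ ♟ · ♟ ♟ ♟│7
6│· · · · · · · ·│6
5│· · ♝ · ♘ · · ♞│5
4│· · ♙ · · · · ·│4
3│♘ · · · · · · ·│3
2│♙ ♙ · ♙ ♙ ♙ ♙ ♙│2
1│♖ · ♗ ♕ ♔ ♗ ♖ ·│1
  ─────────────────
  a b c d e f g h



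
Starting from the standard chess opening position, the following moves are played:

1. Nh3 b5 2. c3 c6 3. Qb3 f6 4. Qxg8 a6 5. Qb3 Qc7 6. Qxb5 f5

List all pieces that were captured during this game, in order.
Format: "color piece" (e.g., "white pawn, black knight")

Tracking captures:
  Qxg8: captured black knight
  Qxb5: captured black pawn

black knight, black pawn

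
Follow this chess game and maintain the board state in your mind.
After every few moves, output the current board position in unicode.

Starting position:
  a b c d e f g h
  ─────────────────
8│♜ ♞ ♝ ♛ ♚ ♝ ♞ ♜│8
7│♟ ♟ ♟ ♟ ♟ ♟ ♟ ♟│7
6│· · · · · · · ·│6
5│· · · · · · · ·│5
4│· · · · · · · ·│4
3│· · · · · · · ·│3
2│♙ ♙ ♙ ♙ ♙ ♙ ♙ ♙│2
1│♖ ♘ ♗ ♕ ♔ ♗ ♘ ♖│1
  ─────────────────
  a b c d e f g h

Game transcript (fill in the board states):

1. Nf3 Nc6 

  a b c d e f g h
  ─────────────────
8│♜ · ♝ ♛ ♚ ♝ ♞ ♜│8
7│♟ ♟ ♟ ♟ ♟ ♟ ♟ ♟│7
6│· · ♞ · · · · ·│6
5│· · · · · · · ·│5
4│· · · · · · · ·│4
3│· · · · · ♘ · ·│3
2│♙ ♙ ♙ ♙ ♙ ♙ ♙ ♙│2
1│♖ ♘ ♗ ♕ ♔ ♗ · ♖│1
  ─────────────────
  a b c d e f g h

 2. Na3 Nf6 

  a b c d e f g h
  ─────────────────
8│♜ · ♝ ♛ ♚ ♝ · ♜│8
7│♟ ♟ ♟ ♟ ♟ ♟ ♟ ♟│7
6│· · ♞ · · ♞ · ·│6
5│· · · · · · · ·│5
4│· · · · · · · ·│4
3│♘ · · · · ♘ · ·│3
2│♙ ♙ ♙ ♙ ♙ ♙ ♙ ♙│2
1│♖ · ♗ ♕ ♔ ♗ · ♖│1
  ─────────────────
  a b c d e f g h

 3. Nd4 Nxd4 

  a b c d e f g h
  ─────────────────
8│♜ · ♝ ♛ ♚ ♝ · ♜│8
7│♟ ♟ ♟ ♟ ♟ ♟ ♟ ♟│7
6│· · · · · ♞ · ·│6
5│· · · · · · · ·│5
4│· · · ♞ · · · ·│4
3│♘ · · · · · · ·│3
2│♙ ♙ ♙ ♙ ♙ ♙ ♙ ♙│2
1│♖ · ♗ ♕ ♔ ♗ · ♖│1
  ─────────────────
  a b c d e f g h



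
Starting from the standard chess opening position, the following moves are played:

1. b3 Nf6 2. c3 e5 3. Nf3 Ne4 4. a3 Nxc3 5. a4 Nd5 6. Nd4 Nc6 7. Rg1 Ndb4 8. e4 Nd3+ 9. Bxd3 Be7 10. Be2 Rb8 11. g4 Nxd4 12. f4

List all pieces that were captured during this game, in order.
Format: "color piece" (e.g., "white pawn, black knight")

Tracking captures:
  Nxc3: captured white pawn
  Bxd3: captured black knight
  Nxd4: captured white knight

white pawn, black knight, white knight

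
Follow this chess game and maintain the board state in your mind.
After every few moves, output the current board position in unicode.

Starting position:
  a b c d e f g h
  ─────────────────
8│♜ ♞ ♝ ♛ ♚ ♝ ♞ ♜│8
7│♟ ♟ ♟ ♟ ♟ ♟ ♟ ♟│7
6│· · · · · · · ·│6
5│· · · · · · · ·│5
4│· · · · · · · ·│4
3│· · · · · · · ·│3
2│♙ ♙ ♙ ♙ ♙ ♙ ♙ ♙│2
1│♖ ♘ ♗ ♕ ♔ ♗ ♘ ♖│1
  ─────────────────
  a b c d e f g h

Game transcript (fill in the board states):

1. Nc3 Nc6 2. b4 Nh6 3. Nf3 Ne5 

  a b c d e f g h
  ─────────────────
8│♜ · ♝ ♛ ♚ ♝ · ♜│8
7│♟ ♟ ♟ ♟ ♟ ♟ ♟ ♟│7
6│· · · · · · · ♞│6
5│· · · · ♞ · · ·│5
4│· ♙ · · · · · ·│4
3│· · ♘ · · ♘ · ·│3
2│♙ · ♙ ♙ ♙ ♙ ♙ ♙│2
1│♖ · ♗ ♕ ♔ ♗ · ♖│1
  ─────────────────
  a b c d e f g h

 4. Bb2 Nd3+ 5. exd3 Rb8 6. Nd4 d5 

  a b c d e f g h
  ─────────────────
8│· ♜ ♝ ♛ ♚ ♝ · ♜│8
7│♟ ♟ ♟ · ♟ ♟ ♟ ♟│7
6│· · · · · · · ♞│6
5│· · · ♟ · · · ·│5
4│· ♙ · ♘ · · · ·│4
3│· · ♘ ♙ · · · ·│3
2│♙ ♗ ♙ ♙ · ♙ ♙ ♙│2
1│♖ · · ♕ ♔ ♗ · ♖│1
  ─────────────────
  a b c d e f g h

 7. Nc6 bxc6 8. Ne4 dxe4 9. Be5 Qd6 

  a b c d e f g h
  ─────────────────
8│· ♜ ♝ · ♚ ♝ · ♜│8
7│♟ · ♟ · ♟ ♟ ♟ ♟│7
6│· · ♟ ♛ · · · ♞│6
5│· · · · ♗ · · ·│5
4│· ♙ · · ♟ · · ·│4
3│· · · ♙ · · · ·│3
2│♙ · ♙ ♙ · ♙ ♙ ♙│2
1│♖ · · ♕ ♔ ♗ · ♖│1
  ─────────────────
  a b c d e f g h

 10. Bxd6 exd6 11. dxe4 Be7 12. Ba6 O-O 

  a b c d e f g h
  ─────────────────
8│· ♜ ♝ · · ♜ ♚ ·│8
7│♟ · ♟ · ♝ ♟ ♟ ♟│7
6│♗ · ♟ ♟ · · · ♞│6
5│· · · · · · · ·│5
4│· ♙ · · ♙ · · ·│4
3│· · · · · · · ·│3
2│♙ · ♙ ♙ · ♙ ♙ ♙│2
1│♖ · · ♕ ♔ · · ♖│1
  ─────────────────
  a b c d e f g h

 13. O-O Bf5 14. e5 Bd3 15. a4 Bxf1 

  a b c d e f g h
  ─────────────────
8│· ♜ · · · ♜ ♚ ·│8
7│♟ · ♟ · ♝ ♟ ♟ ♟│7
6│♗ · ♟ ♟ · · · ♞│6
5│· · · · ♙ · · ·│5
4│♙ ♙ · · · · · ·│4
3│· · · · · · · ·│3
2│· · ♙ ♙ · ♙ ♙ ♙│2
1│♖ · · ♕ · ♝ ♔ ·│1
  ─────────────────
  a b c d e f g h



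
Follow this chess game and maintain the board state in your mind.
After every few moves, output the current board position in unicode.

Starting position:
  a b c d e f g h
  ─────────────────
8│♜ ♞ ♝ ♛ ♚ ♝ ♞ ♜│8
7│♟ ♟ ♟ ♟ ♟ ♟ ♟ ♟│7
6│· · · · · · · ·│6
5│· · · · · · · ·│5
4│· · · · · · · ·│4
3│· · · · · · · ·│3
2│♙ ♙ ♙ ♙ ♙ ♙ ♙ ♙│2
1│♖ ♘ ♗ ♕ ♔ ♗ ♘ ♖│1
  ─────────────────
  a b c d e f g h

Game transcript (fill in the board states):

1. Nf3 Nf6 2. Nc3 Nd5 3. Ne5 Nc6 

  a b c d e f g h
  ─────────────────
8│♜ · ♝ ♛ ♚ ♝ · ♜│8
7│♟ ♟ ♟ ♟ ♟ ♟ ♟ ♟│7
6│· · ♞ · · · · ·│6
5│· · · ♞ ♘ · · ·│5
4│· · · · · · · ·│4
3│· · ♘ · · · · ·│3
2│♙ ♙ ♙ ♙ ♙ ♙ ♙ ♙│2
1│♖ · ♗ ♕ ♔ ♗ · ♖│1
  ─────────────────
  a b c d e f g h

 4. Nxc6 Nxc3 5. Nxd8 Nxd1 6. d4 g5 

  a b c d e f g h
  ─────────────────
8│♜ · ♝ ♘ ♚ ♝ · ♜│8
7│♟ ♟ ♟ ♟ ♟ ♟ · ♟│7
6│· · · · · · · ·│6
5│· · · · · · ♟ ·│5
4│· · · ♙ · · · ·│4
3│· · · · · · · ·│3
2│♙ ♙ ♙ · ♙ ♙ ♙ ♙│2
1│♖ · ♗ ♞ ♔ ♗ · ♖│1
  ─────────────────
  a b c d e f g h

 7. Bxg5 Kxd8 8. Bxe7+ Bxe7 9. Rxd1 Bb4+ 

  a b c d e f g h
  ─────────────────
8│♜ · ♝ ♚ · · · ♜│8
7│♟ ♟ ♟ ♟ · ♟ · ♟│7
6│· · · · · · · ·│6
5│· · · · · · · ·│5
4│· ♝ · ♙ · · · ·│4
3│· · · · · · · ·│3
2│♙ ♙ ♙ · ♙ ♙ ♙ ♙│2
1│· · · ♖ ♔ ♗ · ♖│1
  ─────────────────
  a b c d e f g h

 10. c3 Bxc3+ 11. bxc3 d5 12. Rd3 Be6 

  a b c d e f g h
  ─────────────────
8│♜ · · ♚ · · · ♜│8
7│♟ ♟ ♟ · · ♟ · ♟│7
6│· · · · ♝ · · ·│6
5│· · · ♟ · · · ·│5
4│· · · ♙ · · · ·│4
3│· · ♙ ♖ · · · ·│3
2│♙ · · · ♙ ♙ ♙ ♙│2
1│· · · · ♔ ♗ · ♖│1
  ─────────────────
  a b c d e f g h

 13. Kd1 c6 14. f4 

  a b c d e f g h
  ─────────────────
8│♜ · · ♚ · · · ♜│8
7│♟ ♟ · · · ♟ · ♟│7
6│· · ♟ · ♝ · · ·│6
5│· · · ♟ · · · ·│5
4│· · · ♙ · ♙ · ·│4
3│· · ♙ ♖ · · · ·│3
2│♙ · · · ♙ · ♙ ♙│2
1│· · · ♔ · ♗ · ♖│1
  ─────────────────
  a b c d e f g h


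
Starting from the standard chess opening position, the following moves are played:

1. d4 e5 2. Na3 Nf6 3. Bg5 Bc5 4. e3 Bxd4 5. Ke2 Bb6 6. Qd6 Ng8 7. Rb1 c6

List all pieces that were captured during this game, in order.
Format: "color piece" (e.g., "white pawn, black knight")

Tracking captures:
  Bxd4: captured white pawn

white pawn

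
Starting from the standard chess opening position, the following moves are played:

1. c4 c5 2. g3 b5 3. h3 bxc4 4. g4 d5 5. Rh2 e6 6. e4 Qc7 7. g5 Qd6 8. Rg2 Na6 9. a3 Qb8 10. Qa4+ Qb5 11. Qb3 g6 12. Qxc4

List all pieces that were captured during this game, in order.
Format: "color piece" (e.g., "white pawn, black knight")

Tracking captures:
  bxc4: captured white pawn
  Qxc4: captured black pawn

white pawn, black pawn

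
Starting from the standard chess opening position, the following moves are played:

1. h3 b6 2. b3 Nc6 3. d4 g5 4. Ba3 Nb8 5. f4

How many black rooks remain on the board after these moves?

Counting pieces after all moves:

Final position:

  a b c d e f g h
  ─────────────────
8│♜ ♞ ♝ ♛ ♚ ♝ ♞ ♜│8
7│♟ · ♟ ♟ ♟ ♟ · ♟│7
6│· ♟ · · · · · ·│6
5│· · · · · · ♟ ·│5
4│· · · ♙ · ♙ · ·│4
3│♗ ♙ · · · · · ♙│3
2│♙ · ♙ · ♙ · ♙ ·│2
1│♖ ♘ · ♕ ♔ ♗ ♘ ♖│1
  ─────────────────
  a b c d e f g h


2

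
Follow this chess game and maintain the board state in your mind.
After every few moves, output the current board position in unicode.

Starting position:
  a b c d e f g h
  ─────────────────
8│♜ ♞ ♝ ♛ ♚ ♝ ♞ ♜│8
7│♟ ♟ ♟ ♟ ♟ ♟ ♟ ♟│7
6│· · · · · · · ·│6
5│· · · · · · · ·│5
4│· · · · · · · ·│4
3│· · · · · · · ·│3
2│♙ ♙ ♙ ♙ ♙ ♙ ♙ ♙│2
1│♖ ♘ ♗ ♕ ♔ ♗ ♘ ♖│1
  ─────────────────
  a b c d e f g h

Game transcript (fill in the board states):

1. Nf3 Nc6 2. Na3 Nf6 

  a b c d e f g h
  ─────────────────
8│♜ · ♝ ♛ ♚ ♝ · ♜│8
7│♟ ♟ ♟ ♟ ♟ ♟ ♟ ♟│7
6│· · ♞ · · ♞ · ·│6
5│· · · · · · · ·│5
4│· · · · · · · ·│4
3│♘ · · · · ♘ · ·│3
2│♙ ♙ ♙ ♙ ♙ ♙ ♙ ♙│2
1│♖ · ♗ ♕ ♔ ♗ · ♖│1
  ─────────────────
  a b c d e f g h

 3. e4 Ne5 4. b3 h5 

  a b c d e f g h
  ─────────────────
8│♜ · ♝ ♛ ♚ ♝ · ♜│8
7│♟ ♟ ♟ ♟ ♟ ♟ ♟ ·│7
6│· · · · · ♞ · ·│6
5│· · · · ♞ · · ♟│5
4│· · · · ♙ · · ·│4
3│♘ ♙ · · · ♘ · ·│3
2│♙ · ♙ ♙ · ♙ ♙ ♙│2
1│♖ · ♗ ♕ ♔ ♗ · ♖│1
  ─────────────────
  a b c d e f g h

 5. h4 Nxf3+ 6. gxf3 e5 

  a b c d e f g h
  ─────────────────
8│♜ · ♝ ♛ ♚ ♝ · ♜│8
7│♟ ♟ ♟ ♟ · ♟ ♟ ·│7
6│· · · · · ♞ · ·│6
5│· · · · ♟ · · ♟│5
4│· · · · ♙ · · ♙│4
3│♘ ♙ · · · ♙ · ·│3
2│♙ · ♙ ♙ · ♙ · ·│2
1│♖ · ♗ ♕ ♔ ♗ · ♖│1
  ─────────────────
  a b c d e f g h

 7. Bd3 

  a b c d e f g h
  ─────────────────
8│♜ · ♝ ♛ ♚ ♝ · ♜│8
7│♟ ♟ ♟ ♟ · ♟ ♟ ·│7
6│· · · · · ♞ · ·│6
5│· · · · ♟ · · ♟│5
4│· · · · ♙ · · ♙│4
3│♘ ♙ · ♗ · ♙ · ·│3
2│♙ · ♙ ♙ · ♙ · ·│2
1│♖ · ♗ ♕ ♔ · · ♖│1
  ─────────────────
  a b c d e f g h


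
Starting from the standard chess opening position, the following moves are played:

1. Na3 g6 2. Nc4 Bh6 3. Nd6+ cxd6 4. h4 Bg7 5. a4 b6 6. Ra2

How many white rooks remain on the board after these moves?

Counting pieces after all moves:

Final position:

  a b c d e f g h
  ─────────────────
8│♜ ♞ ♝ ♛ ♚ · ♞ ♜│8
7│♟ · · ♟ ♟ ♟ ♝ ♟│7
6│· ♟ · ♟ · · ♟ ·│6
5│· · · · · · · ·│5
4│♙ · · · · · · ♙│4
3│· · · · · · · ·│3
2│♖ ♙ ♙ ♙ ♙ ♙ ♙ ·│2
1│· · ♗ ♕ ♔ ♗ ♘ ♖│1
  ─────────────────
  a b c d e f g h


2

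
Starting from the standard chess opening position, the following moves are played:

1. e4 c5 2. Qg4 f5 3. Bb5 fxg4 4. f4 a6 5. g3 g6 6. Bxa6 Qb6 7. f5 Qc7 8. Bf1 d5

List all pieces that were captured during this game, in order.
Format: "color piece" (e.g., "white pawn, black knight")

Tracking captures:
  fxg4: captured white queen
  Bxa6: captured black pawn

white queen, black pawn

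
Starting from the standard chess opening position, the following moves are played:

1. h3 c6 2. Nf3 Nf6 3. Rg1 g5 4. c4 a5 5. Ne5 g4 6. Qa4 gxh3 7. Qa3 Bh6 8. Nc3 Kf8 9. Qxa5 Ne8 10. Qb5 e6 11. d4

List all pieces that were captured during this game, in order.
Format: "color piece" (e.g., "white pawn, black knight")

Tracking captures:
  gxh3: captured white pawn
  Qxa5: captured black pawn

white pawn, black pawn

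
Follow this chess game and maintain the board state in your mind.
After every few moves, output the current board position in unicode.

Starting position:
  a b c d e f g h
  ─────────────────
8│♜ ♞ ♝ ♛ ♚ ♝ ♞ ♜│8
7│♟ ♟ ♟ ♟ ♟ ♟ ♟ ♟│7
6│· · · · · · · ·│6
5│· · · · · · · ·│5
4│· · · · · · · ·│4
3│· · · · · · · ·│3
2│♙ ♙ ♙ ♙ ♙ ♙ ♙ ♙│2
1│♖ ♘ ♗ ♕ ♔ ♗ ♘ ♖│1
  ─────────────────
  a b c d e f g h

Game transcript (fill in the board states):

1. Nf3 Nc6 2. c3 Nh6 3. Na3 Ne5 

  a b c d e f g h
  ─────────────────
8│♜ · ♝ ♛ ♚ ♝ · ♜│8
7│♟ ♟ ♟ ♟ ♟ ♟ ♟ ♟│7
6│· · · · · · · ♞│6
5│· · · · ♞ · · ·│5
4│· · · · · · · ·│4
3│♘ · ♙ · · ♘ · ·│3
2│♙ ♙ · ♙ ♙ ♙ ♙ ♙│2
1│♖ · ♗ ♕ ♔ ♗ · ♖│1
  ─────────────────
  a b c d e f g h

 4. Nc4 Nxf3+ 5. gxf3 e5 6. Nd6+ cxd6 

  a b c d e f g h
  ─────────────────
8│♜ · ♝ ♛ ♚ ♝ · ♜│8
7│♟ ♟ · ♟ · ♟ ♟ ♟│7
6│· · · ♟ · · · ♞│6
5│· · · · ♟ · · ·│5
4│· · · · · · · ·│4
3│· · ♙ · · ♙ · ·│3
2│♙ ♙ · ♙ ♙ ♙ · ♙│2
1│♖ · ♗ ♕ ♔ ♗ · ♖│1
  ─────────────────
  a b c d e f g h

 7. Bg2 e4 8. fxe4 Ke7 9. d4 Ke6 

  a b c d e f g h
  ─────────────────
8│♜ · ♝ ♛ · ♝ · ♜│8
7│♟ ♟ · ♟ · ♟ ♟ ♟│7
6│· · · ♟ ♚ · · ♞│6
5│· · · · · · · ·│5
4│· · · ♙ ♙ · · ·│4
3│· · ♙ · · · · ·│3
2│♙ ♙ · · ♙ ♙ ♗ ♙│2
1│♖ · ♗ ♕ ♔ · · ♖│1
  ─────────────────
  a b c d e f g h

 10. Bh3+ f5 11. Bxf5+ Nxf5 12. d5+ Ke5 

  a b c d e f g h
  ─────────────────
8│♜ · ♝ ♛ · ♝ · ♜│8
7│♟ ♟ · ♟ · · ♟ ♟│7
6│· · · ♟ · · · ·│6
5│· · · ♙ ♚ ♞ · ·│5
4│· · · · ♙ · · ·│4
3│· · ♙ · · · · ·│3
2│♙ ♙ · · ♙ ♙ · ♙│2
1│♖ · ♗ ♕ ♔ · · ♖│1
  ─────────────────
  a b c d e f g h

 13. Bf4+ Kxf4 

  a b c d e f g h
  ─────────────────
8│♜ · ♝ ♛ · ♝ · ♜│8
7│♟ ♟ · ♟ · · ♟ ♟│7
6│· · · ♟ · · · ·│6
5│· · · ♙ · ♞ · ·│5
4│· · · · ♙ ♚ · ·│4
3│· · ♙ · · · · ·│3
2│♙ ♙ · · ♙ ♙ · ♙│2
1│♖ · · ♕ ♔ · · ♖│1
  ─────────────────
  a b c d e f g h


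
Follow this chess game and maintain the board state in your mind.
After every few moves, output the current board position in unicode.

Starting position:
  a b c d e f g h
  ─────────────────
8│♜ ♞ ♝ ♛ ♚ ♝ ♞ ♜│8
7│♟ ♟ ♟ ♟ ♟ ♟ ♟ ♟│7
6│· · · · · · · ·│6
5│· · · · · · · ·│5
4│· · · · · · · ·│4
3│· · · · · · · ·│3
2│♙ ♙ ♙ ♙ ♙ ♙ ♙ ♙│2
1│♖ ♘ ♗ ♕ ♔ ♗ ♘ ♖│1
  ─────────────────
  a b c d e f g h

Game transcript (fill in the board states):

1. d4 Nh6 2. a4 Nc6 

  a b c d e f g h
  ─────────────────
8│♜ · ♝ ♛ ♚ ♝ · ♜│8
7│♟ ♟ ♟ ♟ ♟ ♟ ♟ ♟│7
6│· · ♞ · · · · ♞│6
5│· · · · · · · ·│5
4│♙ · · ♙ · · · ·│4
3│· · · · · · · ·│3
2│· ♙ ♙ · ♙ ♙ ♙ ♙│2
1│♖ ♘ ♗ ♕ ♔ ♗ ♘ ♖│1
  ─────────────────
  a b c d e f g h

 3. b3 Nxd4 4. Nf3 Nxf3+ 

  a b c d e f g h
  ─────────────────
8│♜ · ♝ ♛ ♚ ♝ · ♜│8
7│♟ ♟ ♟ ♟ ♟ ♟ ♟ ♟│7
6│· · · · · · · ♞│6
5│· · · · · · · ·│5
4│♙ · · · · · · ·│4
3│· ♙ · · · ♞ · ·│3
2│· · ♙ · ♙ ♙ ♙ ♙│2
1│♖ ♘ ♗ ♕ ♔ ♗ · ♖│1
  ─────────────────
  a b c d e f g h

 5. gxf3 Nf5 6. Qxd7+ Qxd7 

  a b c d e f g h
  ─────────────────
8│♜ · ♝ · ♚ ♝ · ♜│8
7│♟ ♟ ♟ ♛ ♟ ♟ ♟ ♟│7
6│· · · · · · · ·│6
5│· · · · · ♞ · ·│5
4│♙ · · · · · · ·│4
3│· ♙ · · · ♙ · ·│3
2│· · ♙ · ♙ ♙ · ♙│2
1│♖ ♘ ♗ · ♔ ♗ · ♖│1
  ─────────────────
  a b c d e f g h

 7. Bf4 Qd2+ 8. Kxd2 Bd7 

  a b c d e f g h
  ─────────────────
8│♜ · · · ♚ ♝ · ♜│8
7│♟ ♟ ♟ ♝ ♟ ♟ ♟ ♟│7
6│· · · · · · · ·│6
5│· · · · · ♞ · ·│5
4│♙ · · · · ♗ · ·│4
3│· ♙ · · · ♙ · ·│3
2│· · ♙ ♔ ♙ ♙ · ♙│2
1│♖ ♘ · · · ♗ · ♖│1
  ─────────────────
  a b c d e f g h

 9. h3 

  a b c d e f g h
  ─────────────────
8│♜ · · · ♚ ♝ · ♜│8
7│♟ ♟ ♟ ♝ ♟ ♟ ♟ ♟│7
6│· · · · · · · ·│6
5│· · · · · ♞ · ·│5
4│♙ · · · · ♗ · ·│4
3│· ♙ · · · ♙ · ♙│3
2│· · ♙ ♔ ♙ ♙ · ·│2
1│♖ ♘ · · · ♗ · ♖│1
  ─────────────────
  a b c d e f g h


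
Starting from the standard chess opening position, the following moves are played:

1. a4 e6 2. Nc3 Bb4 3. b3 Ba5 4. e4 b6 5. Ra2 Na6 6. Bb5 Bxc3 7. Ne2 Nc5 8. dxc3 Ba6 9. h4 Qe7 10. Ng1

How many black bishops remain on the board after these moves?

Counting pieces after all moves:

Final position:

  a b c d e f g h
  ─────────────────
8│♜ · · · ♚ · ♞ ♜│8
7│♟ · ♟ ♟ ♛ ♟ ♟ ♟│7
6│♝ ♟ · · ♟ · · ·│6
5│· ♗ ♞ · · · · ·│5
4│♙ · · · ♙ · · ♙│4
3│· ♙ ♙ · · · · ·│3
2│♖ · ♙ · · ♙ ♙ ·│2
1│· · ♗ ♕ ♔ · ♘ ♖│1
  ─────────────────
  a b c d e f g h


1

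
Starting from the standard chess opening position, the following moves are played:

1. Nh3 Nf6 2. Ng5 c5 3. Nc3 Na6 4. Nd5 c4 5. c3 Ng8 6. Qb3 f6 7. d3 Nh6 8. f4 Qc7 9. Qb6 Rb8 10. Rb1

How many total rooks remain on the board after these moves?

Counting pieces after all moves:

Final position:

  a b c d e f g h
  ─────────────────
8│· ♜ ♝ · ♚ ♝ · ♜│8
7│♟ ♟ ♛ ♟ ♟ · ♟ ♟│7
6│♞ ♕ · · · ♟ · ♞│6
5│· · · ♘ · · ♘ ·│5
4│· · ♟ · · ♙ · ·│4
3│· · ♙ ♙ · · · ·│3
2│♙ ♙ · · ♙ · ♙ ♙│2
1│· ♖ ♗ · ♔ ♗ · ♖│1
  ─────────────────
  a b c d e f g h


4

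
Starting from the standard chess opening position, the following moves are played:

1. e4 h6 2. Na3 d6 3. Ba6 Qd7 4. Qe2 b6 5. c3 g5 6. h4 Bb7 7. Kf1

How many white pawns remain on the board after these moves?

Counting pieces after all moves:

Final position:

  a b c d e f g h
  ─────────────────
8│♜ ♞ · · ♚ ♝ ♞ ♜│8
7│♟ ♝ ♟ ♛ ♟ ♟ · ·│7
6│♗ ♟ · ♟ · · · ♟│6
5│· · · · · · ♟ ·│5
4│· · · · ♙ · · ♙│4
3│♘ · ♙ · · · · ·│3
2│♙ ♙ · ♙ ♕ ♙ ♙ ·│2
1│♖ · ♗ · · ♔ ♘ ♖│1
  ─────────────────
  a b c d e f g h


8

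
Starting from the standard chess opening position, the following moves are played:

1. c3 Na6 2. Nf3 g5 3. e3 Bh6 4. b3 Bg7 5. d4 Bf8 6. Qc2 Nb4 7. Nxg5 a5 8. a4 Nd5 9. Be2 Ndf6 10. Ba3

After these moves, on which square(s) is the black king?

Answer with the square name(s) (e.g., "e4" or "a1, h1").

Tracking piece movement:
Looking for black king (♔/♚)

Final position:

  a b c d e f g h
  ─────────────────
8│♜ · ♝ ♛ ♚ ♝ ♞ ♜│8
7│· ♟ ♟ ♟ ♟ ♟ · ♟│7
6│· · · · · ♞ · ·│6
5│♟ · · · · · ♘ ·│5
4│♙ · · ♙ · · · ·│4
3│♗ ♙ ♙ · ♙ · · ·│3
2│· · ♕ · ♗ ♙ ♙ ♙│2
1│♖ ♘ · · ♔ · · ♖│1
  ─────────────────
  a b c d e f g h


e8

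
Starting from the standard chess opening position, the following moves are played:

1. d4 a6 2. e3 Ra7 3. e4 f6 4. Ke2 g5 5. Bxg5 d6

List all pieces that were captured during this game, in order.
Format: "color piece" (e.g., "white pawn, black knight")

Tracking captures:
  Bxg5: captured black pawn

black pawn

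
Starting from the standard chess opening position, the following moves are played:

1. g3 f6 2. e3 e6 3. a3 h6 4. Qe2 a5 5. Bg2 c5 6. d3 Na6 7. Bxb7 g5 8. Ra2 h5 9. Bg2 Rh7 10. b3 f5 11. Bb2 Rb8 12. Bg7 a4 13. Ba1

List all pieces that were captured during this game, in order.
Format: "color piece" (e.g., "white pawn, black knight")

Tracking captures:
  Bxb7: captured black pawn

black pawn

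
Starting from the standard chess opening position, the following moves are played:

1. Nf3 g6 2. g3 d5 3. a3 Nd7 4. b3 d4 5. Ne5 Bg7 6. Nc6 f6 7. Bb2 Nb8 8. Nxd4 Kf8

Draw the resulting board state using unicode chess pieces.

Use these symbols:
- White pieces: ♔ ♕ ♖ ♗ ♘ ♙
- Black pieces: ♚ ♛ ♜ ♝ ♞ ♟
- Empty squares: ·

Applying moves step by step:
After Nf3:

♜ ♞ ♝ ♛ ♚ ♝ ♞ ♜
♟ ♟ ♟ ♟ ♟ ♟ ♟ ♟
· · · · · · · ·
· · · · · · · ·
· · · · · · · ·
· · · · · ♘ · ·
♙ ♙ ♙ ♙ ♙ ♙ ♙ ♙
♖ ♘ ♗ ♕ ♔ ♗ · ♖


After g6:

♜ ♞ ♝ ♛ ♚ ♝ ♞ ♜
♟ ♟ ♟ ♟ ♟ ♟ · ♟
· · · · · · ♟ ·
· · · · · · · ·
· · · · · · · ·
· · · · · ♘ · ·
♙ ♙ ♙ ♙ ♙ ♙ ♙ ♙
♖ ♘ ♗ ♕ ♔ ♗ · ♖


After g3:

♜ ♞ ♝ ♛ ♚ ♝ ♞ ♜
♟ ♟ ♟ ♟ ♟ ♟ · ♟
· · · · · · ♟ ·
· · · · · · · ·
· · · · · · · ·
· · · · · ♘ ♙ ·
♙ ♙ ♙ ♙ ♙ ♙ · ♙
♖ ♘ ♗ ♕ ♔ ♗ · ♖


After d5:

♜ ♞ ♝ ♛ ♚ ♝ ♞ ♜
♟ ♟ ♟ · ♟ ♟ · ♟
· · · · · · ♟ ·
· · · ♟ · · · ·
· · · · · · · ·
· · · · · ♘ ♙ ·
♙ ♙ ♙ ♙ ♙ ♙ · ♙
♖ ♘ ♗ ♕ ♔ ♗ · ♖


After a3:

♜ ♞ ♝ ♛ ♚ ♝ ♞ ♜
♟ ♟ ♟ · ♟ ♟ · ♟
· · · · · · ♟ ·
· · · ♟ · · · ·
· · · · · · · ·
♙ · · · · ♘ ♙ ·
· ♙ ♙ ♙ ♙ ♙ · ♙
♖ ♘ ♗ ♕ ♔ ♗ · ♖


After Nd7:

♜ · ♝ ♛ ♚ ♝ ♞ ♜
♟ ♟ ♟ ♞ ♟ ♟ · ♟
· · · · · · ♟ ·
· · · ♟ · · · ·
· · · · · · · ·
♙ · · · · ♘ ♙ ·
· ♙ ♙ ♙ ♙ ♙ · ♙
♖ ♘ ♗ ♕ ♔ ♗ · ♖


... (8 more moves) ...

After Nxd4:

♜ ♞ ♝ ♛ ♚ · ♞ ♜
♟ ♟ ♟ · ♟ · ♝ ♟
· · · · · ♟ ♟ ·
· · · · · · · ·
· · · ♘ · · · ·
♙ ♙ · · · · ♙ ·
· ♗ ♙ ♙ ♙ ♙ · ♙
♖ ♘ · ♕ ♔ ♗ · ♖


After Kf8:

♜ ♞ ♝ ♛ · ♚ ♞ ♜
♟ ♟ ♟ · ♟ · ♝ ♟
· · · · · ♟ ♟ ·
· · · · · · · ·
· · · ♘ · · · ·
♙ ♙ · · · · ♙ ·
· ♗ ♙ ♙ ♙ ♙ · ♙
♖ ♘ · ♕ ♔ ♗ · ♖



  a b c d e f g h
  ─────────────────
8│♜ ♞ ♝ ♛ · ♚ ♞ ♜│8
7│♟ ♟ ♟ · ♟ · ♝ ♟│7
6│· · · · · ♟ ♟ ·│6
5│· · · · · · · ·│5
4│· · · ♘ · · · ·│4
3│♙ ♙ · · · · ♙ ·│3
2│· ♗ ♙ ♙ ♙ ♙ · ♙│2
1│♖ ♘ · ♕ ♔ ♗ · ♖│1
  ─────────────────
  a b c d e f g h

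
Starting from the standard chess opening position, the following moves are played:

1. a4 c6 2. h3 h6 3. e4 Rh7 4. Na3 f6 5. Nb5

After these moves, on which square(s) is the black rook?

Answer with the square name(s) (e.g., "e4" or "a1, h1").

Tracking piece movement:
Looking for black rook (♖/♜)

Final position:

  a b c d e f g h
  ─────────────────
8│♜ ♞ ♝ ♛ ♚ ♝ ♞ ·│8
7│♟ ♟ · ♟ ♟ · ♟ ♜│7
6│· · ♟ · · ♟ · ♟│6
5│· ♘ · · · · · ·│5
4│♙ · · · ♙ · · ·│4
3│· · · · · · · ♙│3
2│· ♙ ♙ ♙ · ♙ ♙ ·│2
1│♖ · ♗ ♕ ♔ ♗ ♘ ♖│1
  ─────────────────
  a b c d e f g h


a8, h7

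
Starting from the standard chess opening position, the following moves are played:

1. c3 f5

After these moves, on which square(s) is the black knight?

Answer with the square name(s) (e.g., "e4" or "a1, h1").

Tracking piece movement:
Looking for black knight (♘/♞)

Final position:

  a b c d e f g h
  ─────────────────
8│♜ ♞ ♝ ♛ ♚ ♝ ♞ ♜│8
7│♟ ♟ ♟ ♟ ♟ · ♟ ♟│7
6│· · · · · · · ·│6
5│· · · · · ♟ · ·│5
4│· · · · · · · ·│4
3│· · ♙ · · · · ·│3
2│♙ ♙ · ♙ ♙ ♙ ♙ ♙│2
1│♖ ♘ ♗ ♕ ♔ ♗ ♘ ♖│1
  ─────────────────
  a b c d e f g h


b8, g8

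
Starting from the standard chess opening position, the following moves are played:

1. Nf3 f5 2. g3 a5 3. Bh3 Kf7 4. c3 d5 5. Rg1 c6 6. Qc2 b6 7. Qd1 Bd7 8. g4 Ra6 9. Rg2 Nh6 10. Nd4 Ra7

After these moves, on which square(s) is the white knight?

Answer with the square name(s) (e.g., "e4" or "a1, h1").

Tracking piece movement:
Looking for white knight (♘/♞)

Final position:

  a b c d e f g h
  ─────────────────
8│· ♞ · ♛ · ♝ · ♜│8
7│♜ · · ♝ ♟ ♚ ♟ ♟│7
6│· ♟ ♟ · · · · ♞│6
5│♟ · · ♟ · ♟ · ·│5
4│· · · ♘ · · ♙ ·│4
3│· · ♙ · · · · ♗│3
2│♙ ♙ · ♙ ♙ ♙ ♖ ♙│2
1│♖ ♘ ♗ ♕ ♔ · · ·│1
  ─────────────────
  a b c d e f g h


b1, d4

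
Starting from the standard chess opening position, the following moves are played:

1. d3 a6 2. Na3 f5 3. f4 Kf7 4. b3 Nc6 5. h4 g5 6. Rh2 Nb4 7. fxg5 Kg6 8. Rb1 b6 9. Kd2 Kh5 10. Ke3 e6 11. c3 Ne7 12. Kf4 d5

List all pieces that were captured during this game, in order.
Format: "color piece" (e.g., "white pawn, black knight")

Tracking captures:
  fxg5: captured black pawn

black pawn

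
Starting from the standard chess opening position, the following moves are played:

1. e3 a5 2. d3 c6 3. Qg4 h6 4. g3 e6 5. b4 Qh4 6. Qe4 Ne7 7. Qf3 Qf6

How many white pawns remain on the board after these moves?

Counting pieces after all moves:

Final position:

  a b c d e f g h
  ─────────────────
8│♜ ♞ ♝ · ♚ ♝ · ♜│8
7│· ♟ · ♟ ♞ ♟ ♟ ·│7
6│· · ♟ · ♟ ♛ · ♟│6
5│♟ · · · · · · ·│5
4│· ♙ · · · · · ·│4
3│· · · ♙ ♙ ♕ ♙ ·│3
2│♙ · ♙ · · ♙ · ♙│2
1│♖ ♘ ♗ · ♔ ♗ ♘ ♖│1
  ─────────────────
  a b c d e f g h


8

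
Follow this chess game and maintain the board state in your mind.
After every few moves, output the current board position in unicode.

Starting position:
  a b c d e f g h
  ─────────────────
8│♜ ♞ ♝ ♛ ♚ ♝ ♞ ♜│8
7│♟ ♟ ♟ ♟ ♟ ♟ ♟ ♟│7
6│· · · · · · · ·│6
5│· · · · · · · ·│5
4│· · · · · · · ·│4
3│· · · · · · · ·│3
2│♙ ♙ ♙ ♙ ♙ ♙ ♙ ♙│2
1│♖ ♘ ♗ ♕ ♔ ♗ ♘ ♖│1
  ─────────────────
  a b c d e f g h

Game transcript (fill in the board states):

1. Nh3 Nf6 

  a b c d e f g h
  ─────────────────
8│♜ ♞ ♝ ♛ ♚ ♝ · ♜│8
7│♟ ♟ ♟ ♟ ♟ ♟ ♟ ♟│7
6│· · · · · ♞ · ·│6
5│· · · · · · · ·│5
4│· · · · · · · ·│4
3│· · · · · · · ♘│3
2│♙ ♙ ♙ ♙ ♙ ♙ ♙ ♙│2
1│♖ ♘ ♗ ♕ ♔ ♗ · ♖│1
  ─────────────────
  a b c d e f g h

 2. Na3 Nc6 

  a b c d e f g h
  ─────────────────
8│♜ · ♝ ♛ ♚ ♝ · ♜│8
7│♟ ♟ ♟ ♟ ♟ ♟ ♟ ♟│7
6│· · ♞ · · ♞ · ·│6
5│· · · · · · · ·│5
4│· · · · · · · ·│4
3│♘ · · · · · · ♘│3
2│♙ ♙ ♙ ♙ ♙ ♙ ♙ ♙│2
1│♖ · ♗ ♕ ♔ ♗ · ♖│1
  ─────────────────
  a b c d e f g h

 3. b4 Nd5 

  a b c d e f g h
  ─────────────────
8│♜ · ♝ ♛ ♚ ♝ · ♜│8
7│♟ ♟ ♟ ♟ ♟ ♟ ♟ ♟│7
6│· · ♞ · · · · ·│6
5│· · · ♞ · · · ·│5
4│· ♙ · · · · · ·│4
3│♘ · · · · · · ♘│3
2│♙ · ♙ ♙ ♙ ♙ ♙ ♙│2
1│♖ · ♗ ♕ ♔ ♗ · ♖│1
  ─────────────────
  a b c d e f g h

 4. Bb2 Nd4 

  a b c d e f g h
  ─────────────────
8│♜ · ♝ ♛ ♚ ♝ · ♜│8
7│♟ ♟ ♟ ♟ ♟ ♟ ♟ ♟│7
6│· · · · · · · ·│6
5│· · · ♞ · · · ·│5
4│· ♙ · ♞ · · · ·│4
3│♘ · · · · · · ♘│3
2│♙ ♗ ♙ ♙ ♙ ♙ ♙ ♙│2
1│♖ · · ♕ ♔ ♗ · ♖│1
  ─────────────────
  a b c d e f g h

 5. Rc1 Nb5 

  a b c d e f g h
  ─────────────────
8│♜ · ♝ ♛ ♚ ♝ · ♜│8
7│♟ ♟ ♟ ♟ ♟ ♟ ♟ ♟│7
6│· · · · · · · ·│6
5│· ♞ · ♞ · · · ·│5
4│· ♙ · · · · · ·│4
3│♘ · · · · · · ♘│3
2│♙ ♗ ♙ ♙ ♙ ♙ ♙ ♙│2
1│· · ♖ ♕ ♔ ♗ · ♖│1
  ─────────────────
  a b c d e f g h



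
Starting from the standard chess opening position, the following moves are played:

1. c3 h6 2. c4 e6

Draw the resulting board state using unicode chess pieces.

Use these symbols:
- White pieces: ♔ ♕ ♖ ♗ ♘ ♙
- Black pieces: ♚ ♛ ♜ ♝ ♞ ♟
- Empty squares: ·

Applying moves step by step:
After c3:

♜ ♞ ♝ ♛ ♚ ♝ ♞ ♜
♟ ♟ ♟ ♟ ♟ ♟ ♟ ♟
· · · · · · · ·
· · · · · · · ·
· · · · · · · ·
· · ♙ · · · · ·
♙ ♙ · ♙ ♙ ♙ ♙ ♙
♖ ♘ ♗ ♕ ♔ ♗ ♘ ♖


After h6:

♜ ♞ ♝ ♛ ♚ ♝ ♞ ♜
♟ ♟ ♟ ♟ ♟ ♟ ♟ ·
· · · · · · · ♟
· · · · · · · ·
· · · · · · · ·
· · ♙ · · · · ·
♙ ♙ · ♙ ♙ ♙ ♙ ♙
♖ ♘ ♗ ♕ ♔ ♗ ♘ ♖


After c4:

♜ ♞ ♝ ♛ ♚ ♝ ♞ ♜
♟ ♟ ♟ ♟ ♟ ♟ ♟ ·
· · · · · · · ♟
· · · · · · · ·
· · ♙ · · · · ·
· · · · · · · ·
♙ ♙ · ♙ ♙ ♙ ♙ ♙
♖ ♘ ♗ ♕ ♔ ♗ ♘ ♖


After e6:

♜ ♞ ♝ ♛ ♚ ♝ ♞ ♜
♟ ♟ ♟ ♟ · ♟ ♟ ·
· · · · ♟ · · ♟
· · · · · · · ·
· · ♙ · · · · ·
· · · · · · · ·
♙ ♙ · ♙ ♙ ♙ ♙ ♙
♖ ♘ ♗ ♕ ♔ ♗ ♘ ♖



  a b c d e f g h
  ─────────────────
8│♜ ♞ ♝ ♛ ♚ ♝ ♞ ♜│8
7│♟ ♟ ♟ ♟ · ♟ ♟ ·│7
6│· · · · ♟ · · ♟│6
5│· · · · · · · ·│5
4│· · ♙ · · · · ·│4
3│· · · · · · · ·│3
2│♙ ♙ · ♙ ♙ ♙ ♙ ♙│2
1│♖ ♘ ♗ ♕ ♔ ♗ ♘ ♖│1
  ─────────────────
  a b c d e f g h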